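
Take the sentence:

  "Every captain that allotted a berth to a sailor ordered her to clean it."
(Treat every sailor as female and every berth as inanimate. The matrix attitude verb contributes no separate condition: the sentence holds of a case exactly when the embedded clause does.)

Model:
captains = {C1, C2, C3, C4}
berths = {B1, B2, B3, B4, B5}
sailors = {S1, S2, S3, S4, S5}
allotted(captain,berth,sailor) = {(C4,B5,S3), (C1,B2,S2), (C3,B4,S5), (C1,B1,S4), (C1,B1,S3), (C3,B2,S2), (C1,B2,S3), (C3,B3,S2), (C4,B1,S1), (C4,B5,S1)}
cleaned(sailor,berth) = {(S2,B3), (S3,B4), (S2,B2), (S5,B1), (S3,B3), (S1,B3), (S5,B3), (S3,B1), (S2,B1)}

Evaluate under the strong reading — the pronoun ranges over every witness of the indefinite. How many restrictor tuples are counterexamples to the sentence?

"her" takes "a sailor" as antecedent and "it" takes "a berth"; both are donkey pronouns co-varying with the restrictor.
Strong reading: for every (c,b,s) with allotted(c,b,s), cleaned(s,b).
Restrictor triples: (C1,B1,S3)→cleaned(S3,B1) ✓  (C1,B1,S4)→cleaned(S4,B1) ✗  (C1,B2,S2)→cleaned(S2,B2) ✓  (C1,B2,S3)→cleaned(S3,B2) ✗  (C3,B2,S2)→cleaned(S2,B2) ✓  (C3,B3,S2)→cleaned(S2,B3) ✓  (C3,B4,S5)→cleaned(S5,B4) ✗  (C4,B1,S1)→cleaned(S1,B1) ✗  (C4,B5,S1)→cleaned(S1,B5) ✗  (C4,B5,S3)→cleaned(S3,B5) ✗
Counterexamples (restrictor triples failing the scope): 6.

6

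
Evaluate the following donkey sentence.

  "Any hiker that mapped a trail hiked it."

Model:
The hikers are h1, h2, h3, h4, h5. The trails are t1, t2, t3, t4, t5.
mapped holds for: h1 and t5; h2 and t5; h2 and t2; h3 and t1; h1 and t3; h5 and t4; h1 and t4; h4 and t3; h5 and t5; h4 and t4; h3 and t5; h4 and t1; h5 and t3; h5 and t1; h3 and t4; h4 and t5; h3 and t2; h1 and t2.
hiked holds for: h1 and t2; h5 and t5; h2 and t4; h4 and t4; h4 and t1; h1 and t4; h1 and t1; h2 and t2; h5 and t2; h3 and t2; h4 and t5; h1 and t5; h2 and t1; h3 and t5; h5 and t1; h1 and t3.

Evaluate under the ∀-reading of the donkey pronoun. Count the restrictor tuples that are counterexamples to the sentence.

6

"it" takes "a trail" as antecedent — a donkey pronoun bound across the clause boundary.
Strong reading: for every (h,t) with mapped(h,t), hiked(h,t).
Restrictor pairs: (h1,t2) ✓  (h1,t3) ✓  (h1,t4) ✓  (h1,t5) ✓  (h2,t2) ✓  (h2,t5) ✗  (h3,t1) ✗  (h3,t2) ✓  (h3,t4) ✗  (h3,t5) ✓  (h4,t1) ✓  (h4,t3) ✗  (h4,t4) ✓  (h4,t5) ✓  (h5,t1) ✓  (h5,t3) ✗  (h5,t4) ✗  (h5,t5) ✓
Counterexamples (restrictor pairs failing the scope): 6.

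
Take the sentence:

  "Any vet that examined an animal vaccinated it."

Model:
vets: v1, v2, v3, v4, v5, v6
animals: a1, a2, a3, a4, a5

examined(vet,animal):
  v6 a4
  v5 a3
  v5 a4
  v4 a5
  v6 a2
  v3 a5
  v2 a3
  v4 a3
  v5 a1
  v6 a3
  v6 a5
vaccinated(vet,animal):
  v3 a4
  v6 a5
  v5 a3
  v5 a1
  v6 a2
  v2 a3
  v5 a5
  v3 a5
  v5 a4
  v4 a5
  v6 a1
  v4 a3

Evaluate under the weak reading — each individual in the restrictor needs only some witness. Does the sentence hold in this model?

True

"it" takes "an animal" as antecedent — a donkey pronoun bound across the clause boundary.
Weak reading: every vet v with some examined-animal has at least one examined-animal a such that vaccinated(v,a).
Per vet: v2:✓  v3:✓  v4:✓  v5:✓  v6:✓
Every vet in the restrictor has a witness.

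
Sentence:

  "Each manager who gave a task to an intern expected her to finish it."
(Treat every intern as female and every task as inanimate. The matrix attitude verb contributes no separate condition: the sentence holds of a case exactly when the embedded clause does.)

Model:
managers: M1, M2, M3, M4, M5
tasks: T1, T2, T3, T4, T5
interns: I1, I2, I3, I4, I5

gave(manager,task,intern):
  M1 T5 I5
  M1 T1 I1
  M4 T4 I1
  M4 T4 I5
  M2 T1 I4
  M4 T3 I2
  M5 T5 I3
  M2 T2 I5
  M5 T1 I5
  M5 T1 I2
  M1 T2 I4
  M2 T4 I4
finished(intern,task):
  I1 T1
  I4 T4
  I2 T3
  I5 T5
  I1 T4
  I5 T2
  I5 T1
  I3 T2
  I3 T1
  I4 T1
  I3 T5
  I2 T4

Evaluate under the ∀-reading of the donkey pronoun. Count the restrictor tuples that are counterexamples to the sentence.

3

"her" takes "an intern" as antecedent and "it" takes "a task"; both are donkey pronouns co-varying with the restrictor.
Strong reading: for every (m,t,i) with gave(m,t,i), finished(i,t).
Restrictor triples: (M1,T1,I1)→finished(I1,T1) ✓  (M1,T2,I4)→finished(I4,T2) ✗  (M1,T5,I5)→finished(I5,T5) ✓  (M2,T1,I4)→finished(I4,T1) ✓  (M2,T2,I5)→finished(I5,T2) ✓  (M2,T4,I4)→finished(I4,T4) ✓  (M4,T3,I2)→finished(I2,T3) ✓  (M4,T4,I1)→finished(I1,T4) ✓  (M4,T4,I5)→finished(I5,T4) ✗  (M5,T1,I2)→finished(I2,T1) ✗  (M5,T1,I5)→finished(I5,T1) ✓  (M5,T5,I3)→finished(I3,T5) ✓
Counterexamples (restrictor triples failing the scope): 3.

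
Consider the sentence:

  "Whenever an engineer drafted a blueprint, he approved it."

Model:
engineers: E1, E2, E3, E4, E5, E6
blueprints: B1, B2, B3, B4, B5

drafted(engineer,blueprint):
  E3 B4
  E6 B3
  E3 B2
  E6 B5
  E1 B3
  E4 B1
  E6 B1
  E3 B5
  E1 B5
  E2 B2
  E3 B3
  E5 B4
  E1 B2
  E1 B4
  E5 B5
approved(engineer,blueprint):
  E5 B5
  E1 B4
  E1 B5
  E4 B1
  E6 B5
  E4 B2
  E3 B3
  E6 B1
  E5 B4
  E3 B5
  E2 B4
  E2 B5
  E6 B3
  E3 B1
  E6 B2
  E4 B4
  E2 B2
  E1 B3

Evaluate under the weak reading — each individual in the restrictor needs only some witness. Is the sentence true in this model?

True

"it" takes "a blueprint" as antecedent — a donkey pronoun bound across the clause boundary.
Weak reading: every engineer e with some drafted-blueprint has at least one drafted-blueprint b such that approved(e,b).
Per engineer: E1:✓  E2:✓  E3:✓  E4:✓  E5:✓  E6:✓
Every engineer in the restrictor has a witness.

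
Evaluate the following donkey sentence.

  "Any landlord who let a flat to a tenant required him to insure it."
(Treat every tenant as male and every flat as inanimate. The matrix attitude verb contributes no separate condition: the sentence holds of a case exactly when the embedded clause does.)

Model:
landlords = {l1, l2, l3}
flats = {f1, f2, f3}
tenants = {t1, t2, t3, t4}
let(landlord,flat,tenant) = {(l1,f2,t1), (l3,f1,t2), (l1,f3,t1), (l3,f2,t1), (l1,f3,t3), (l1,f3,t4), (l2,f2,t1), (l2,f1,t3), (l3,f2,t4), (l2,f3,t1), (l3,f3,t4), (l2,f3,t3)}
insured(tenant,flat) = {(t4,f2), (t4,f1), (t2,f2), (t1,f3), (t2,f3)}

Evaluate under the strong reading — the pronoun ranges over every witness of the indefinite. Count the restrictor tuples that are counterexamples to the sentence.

"him" takes "a tenant" as antecedent and "it" takes "a flat"; both are donkey pronouns co-varying with the restrictor.
Strong reading: for every (l,f,t) with let(l,f,t), insured(t,f).
Restrictor triples: (l1,f2,t1)→insured(t1,f2) ✗  (l1,f3,t1)→insured(t1,f3) ✓  (l1,f3,t3)→insured(t3,f3) ✗  (l1,f3,t4)→insured(t4,f3) ✗  (l2,f1,t3)→insured(t3,f1) ✗  (l2,f2,t1)→insured(t1,f2) ✗  (l2,f3,t1)→insured(t1,f3) ✓  (l2,f3,t3)→insured(t3,f3) ✗  (l3,f1,t2)→insured(t2,f1) ✗  (l3,f2,t1)→insured(t1,f2) ✗  (l3,f2,t4)→insured(t4,f2) ✓  (l3,f3,t4)→insured(t4,f3) ✗
Counterexamples (restrictor triples failing the scope): 9.

9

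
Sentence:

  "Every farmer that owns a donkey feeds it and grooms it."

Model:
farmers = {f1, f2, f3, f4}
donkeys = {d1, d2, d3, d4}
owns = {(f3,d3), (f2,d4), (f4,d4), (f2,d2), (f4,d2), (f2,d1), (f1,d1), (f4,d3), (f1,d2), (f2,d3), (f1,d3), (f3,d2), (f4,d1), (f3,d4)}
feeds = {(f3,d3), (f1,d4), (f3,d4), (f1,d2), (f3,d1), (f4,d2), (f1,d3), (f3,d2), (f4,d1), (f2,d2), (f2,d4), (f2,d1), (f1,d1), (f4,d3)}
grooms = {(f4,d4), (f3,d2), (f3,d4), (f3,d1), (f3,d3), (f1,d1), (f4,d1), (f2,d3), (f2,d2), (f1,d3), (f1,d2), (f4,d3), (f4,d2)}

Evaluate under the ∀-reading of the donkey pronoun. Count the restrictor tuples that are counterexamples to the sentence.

"it" takes "a donkey" as antecedent — a donkey pronoun bound across the clause boundary.
Strong reading: for every (f,d) with owns(f,d), feeds(f,d) ∧ grooms(f,d).
Restrictor pairs: (f1,d1) ✓  (f1,d2) ✓  (f1,d3) ✓  (f2,d1) ✗  (f2,d2) ✓  (f2,d3) ✗  (f2,d4) ✗  (f3,d2) ✓  (f3,d3) ✓  (f3,d4) ✓  (f4,d1) ✓  (f4,d2) ✓  (f4,d3) ✓  (f4,d4) ✗
Counterexamples (restrictor pairs failing the scope): 4.

4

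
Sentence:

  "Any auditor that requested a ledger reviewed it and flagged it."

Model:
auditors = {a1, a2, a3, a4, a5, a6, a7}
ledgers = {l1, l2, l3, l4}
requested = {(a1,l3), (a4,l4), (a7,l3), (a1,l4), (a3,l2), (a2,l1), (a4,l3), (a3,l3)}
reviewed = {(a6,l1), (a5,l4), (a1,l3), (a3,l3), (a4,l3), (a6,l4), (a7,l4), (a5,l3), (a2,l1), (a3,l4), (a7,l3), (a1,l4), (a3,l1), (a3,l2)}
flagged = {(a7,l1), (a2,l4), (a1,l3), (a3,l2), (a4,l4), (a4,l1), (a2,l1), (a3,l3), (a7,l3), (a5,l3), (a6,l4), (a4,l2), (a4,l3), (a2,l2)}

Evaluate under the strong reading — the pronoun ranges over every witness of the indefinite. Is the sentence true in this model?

"it" takes "a ledger" as antecedent — a donkey pronoun bound across the clause boundary.
Strong reading: for every (a,l) with requested(a,l), reviewed(a,l) ∧ flagged(a,l).
Restrictor pairs: (a1,l3) ✓  (a1,l4) ✗  (a2,l1) ✓  (a3,l2) ✓  (a3,l3) ✓  (a4,l3) ✓  (a4,l4) ✗  (a7,l3) ✓
Counterexample: (a1,l4) is in requested but fails the scope.

False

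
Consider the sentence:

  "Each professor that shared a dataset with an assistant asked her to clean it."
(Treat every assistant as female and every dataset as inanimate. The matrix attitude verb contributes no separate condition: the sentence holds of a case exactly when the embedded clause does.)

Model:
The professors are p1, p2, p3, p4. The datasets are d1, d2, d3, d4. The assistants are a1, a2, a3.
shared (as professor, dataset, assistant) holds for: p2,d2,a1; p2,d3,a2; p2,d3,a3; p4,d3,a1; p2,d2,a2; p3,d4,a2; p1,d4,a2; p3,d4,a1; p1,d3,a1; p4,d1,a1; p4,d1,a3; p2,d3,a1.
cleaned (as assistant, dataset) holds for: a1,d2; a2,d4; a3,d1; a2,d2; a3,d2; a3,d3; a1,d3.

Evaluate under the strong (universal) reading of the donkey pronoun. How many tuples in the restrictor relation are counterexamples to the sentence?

"her" takes "an assistant" as antecedent and "it" takes "a dataset"; both are donkey pronouns co-varying with the restrictor.
Strong reading: for every (p,d,a) with shared(p,d,a), cleaned(a,d).
Restrictor triples: (p1,d3,a1)→cleaned(a1,d3) ✓  (p1,d4,a2)→cleaned(a2,d4) ✓  (p2,d2,a1)→cleaned(a1,d2) ✓  (p2,d2,a2)→cleaned(a2,d2) ✓  (p2,d3,a1)→cleaned(a1,d3) ✓  (p2,d3,a2)→cleaned(a2,d3) ✗  (p2,d3,a3)→cleaned(a3,d3) ✓  (p3,d4,a1)→cleaned(a1,d4) ✗  (p3,d4,a2)→cleaned(a2,d4) ✓  (p4,d1,a1)→cleaned(a1,d1) ✗  (p4,d1,a3)→cleaned(a3,d1) ✓  (p4,d3,a1)→cleaned(a1,d3) ✓
Counterexamples (restrictor triples failing the scope): 3.

3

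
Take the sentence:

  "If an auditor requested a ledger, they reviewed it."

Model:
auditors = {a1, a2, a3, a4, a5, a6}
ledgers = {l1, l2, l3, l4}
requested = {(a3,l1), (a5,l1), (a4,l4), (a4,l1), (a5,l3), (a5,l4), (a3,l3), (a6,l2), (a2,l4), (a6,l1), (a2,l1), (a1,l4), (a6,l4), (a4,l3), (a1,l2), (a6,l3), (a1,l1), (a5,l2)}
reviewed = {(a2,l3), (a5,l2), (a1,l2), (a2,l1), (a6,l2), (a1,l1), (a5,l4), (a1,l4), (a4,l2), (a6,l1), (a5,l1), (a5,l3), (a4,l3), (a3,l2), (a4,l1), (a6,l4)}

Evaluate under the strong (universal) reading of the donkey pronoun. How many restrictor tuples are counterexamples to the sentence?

"it" takes "a ledger" as antecedent — a donkey pronoun bound across the clause boundary.
Strong reading: for every (a,l) with requested(a,l), reviewed(a,l).
Restrictor pairs: (a1,l1) ✓  (a1,l2) ✓  (a1,l4) ✓  (a2,l1) ✓  (a2,l4) ✗  (a3,l1) ✗  (a3,l3) ✗  (a4,l1) ✓  (a4,l3) ✓  (a4,l4) ✗  (a5,l1) ✓  (a5,l2) ✓  (a5,l3) ✓  (a5,l4) ✓  (a6,l1) ✓  (a6,l2) ✓  (a6,l3) ✗  (a6,l4) ✓
Counterexamples (restrictor pairs failing the scope): 5.

5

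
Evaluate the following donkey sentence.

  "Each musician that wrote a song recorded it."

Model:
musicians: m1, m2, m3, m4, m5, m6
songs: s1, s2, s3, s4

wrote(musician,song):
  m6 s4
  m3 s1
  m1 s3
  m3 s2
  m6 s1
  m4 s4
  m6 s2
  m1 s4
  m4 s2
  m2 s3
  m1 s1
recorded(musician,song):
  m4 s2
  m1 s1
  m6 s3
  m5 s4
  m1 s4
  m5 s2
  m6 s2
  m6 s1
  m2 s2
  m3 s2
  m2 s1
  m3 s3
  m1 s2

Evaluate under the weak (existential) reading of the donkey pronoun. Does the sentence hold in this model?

False

"it" takes "a song" as antecedent — a donkey pronoun bound across the clause boundary.
Weak reading: every musician m with some wrote-song has at least one wrote-song s such that recorded(m,s).
Per musician: m1:✓  m2:✗  m3:✓  m4:✓  m6:✓
m2 has no witness among its wrote-songs.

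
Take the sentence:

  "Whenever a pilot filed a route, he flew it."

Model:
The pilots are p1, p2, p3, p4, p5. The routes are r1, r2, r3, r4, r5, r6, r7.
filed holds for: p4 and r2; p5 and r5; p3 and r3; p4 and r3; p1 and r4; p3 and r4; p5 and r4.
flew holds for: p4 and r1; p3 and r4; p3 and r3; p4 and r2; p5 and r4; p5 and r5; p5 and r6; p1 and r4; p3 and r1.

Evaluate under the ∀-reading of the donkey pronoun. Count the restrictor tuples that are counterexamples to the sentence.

1

"it" takes "a route" as antecedent — a donkey pronoun bound across the clause boundary.
Strong reading: for every (p,r) with filed(p,r), flew(p,r).
Restrictor pairs: (p1,r4) ✓  (p3,r3) ✓  (p3,r4) ✓  (p4,r2) ✓  (p4,r3) ✗  (p5,r4) ✓  (p5,r5) ✓
Counterexamples (restrictor pairs failing the scope): 1.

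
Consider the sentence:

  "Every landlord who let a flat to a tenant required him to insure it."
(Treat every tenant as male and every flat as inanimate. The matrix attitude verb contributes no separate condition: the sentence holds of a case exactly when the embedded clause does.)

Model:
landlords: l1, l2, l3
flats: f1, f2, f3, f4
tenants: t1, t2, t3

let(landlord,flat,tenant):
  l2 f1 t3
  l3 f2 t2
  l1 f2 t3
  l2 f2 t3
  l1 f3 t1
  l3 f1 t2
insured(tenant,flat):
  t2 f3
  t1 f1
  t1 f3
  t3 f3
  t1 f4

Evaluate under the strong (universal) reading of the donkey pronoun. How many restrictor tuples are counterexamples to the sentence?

5

"him" takes "a tenant" as antecedent and "it" takes "a flat"; both are donkey pronouns co-varying with the restrictor.
Strong reading: for every (l,f,t) with let(l,f,t), insured(t,f).
Restrictor triples: (l1,f2,t3)→insured(t3,f2) ✗  (l1,f3,t1)→insured(t1,f3) ✓  (l2,f1,t3)→insured(t3,f1) ✗  (l2,f2,t3)→insured(t3,f2) ✗  (l3,f1,t2)→insured(t2,f1) ✗  (l3,f2,t2)→insured(t2,f2) ✗
Counterexamples (restrictor triples failing the scope): 5.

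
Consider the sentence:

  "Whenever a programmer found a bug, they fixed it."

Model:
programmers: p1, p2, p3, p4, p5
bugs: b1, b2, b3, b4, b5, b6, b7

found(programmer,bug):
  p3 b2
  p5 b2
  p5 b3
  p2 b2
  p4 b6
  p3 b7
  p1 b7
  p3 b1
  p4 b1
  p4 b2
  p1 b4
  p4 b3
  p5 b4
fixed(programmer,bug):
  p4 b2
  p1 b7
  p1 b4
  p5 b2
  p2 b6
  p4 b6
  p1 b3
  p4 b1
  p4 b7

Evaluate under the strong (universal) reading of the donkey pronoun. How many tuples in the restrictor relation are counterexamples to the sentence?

"it" takes "a bug" as antecedent — a donkey pronoun bound across the clause boundary.
Strong reading: for every (p,b) with found(p,b), fixed(p,b).
Restrictor pairs: (p1,b4) ✓  (p1,b7) ✓  (p2,b2) ✗  (p3,b1) ✗  (p3,b2) ✗  (p3,b7) ✗  (p4,b1) ✓  (p4,b2) ✓  (p4,b3) ✗  (p4,b6) ✓  (p5,b2) ✓  (p5,b3) ✗  (p5,b4) ✗
Counterexamples (restrictor pairs failing the scope): 7.

7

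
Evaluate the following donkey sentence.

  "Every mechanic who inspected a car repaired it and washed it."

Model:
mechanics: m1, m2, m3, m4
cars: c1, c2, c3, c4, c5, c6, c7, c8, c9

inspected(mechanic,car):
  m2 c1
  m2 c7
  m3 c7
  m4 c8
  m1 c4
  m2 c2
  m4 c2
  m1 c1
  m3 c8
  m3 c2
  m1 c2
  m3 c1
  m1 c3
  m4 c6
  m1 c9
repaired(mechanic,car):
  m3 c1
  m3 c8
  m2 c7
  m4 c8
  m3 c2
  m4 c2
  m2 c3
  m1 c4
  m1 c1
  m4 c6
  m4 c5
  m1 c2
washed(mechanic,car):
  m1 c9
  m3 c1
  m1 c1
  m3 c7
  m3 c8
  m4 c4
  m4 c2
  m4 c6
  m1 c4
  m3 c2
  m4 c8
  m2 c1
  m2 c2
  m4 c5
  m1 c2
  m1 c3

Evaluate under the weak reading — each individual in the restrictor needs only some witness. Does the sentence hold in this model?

"it" takes "a car" as antecedent — a donkey pronoun bound across the clause boundary.
Weak reading: every mechanic m with some inspected-car has at least one inspected-car c such that repaired(m,c) ∧ washed(m,c).
Per mechanic: m1:✓  m2:✗  m3:✓  m4:✓
m2 has no witness among its inspected-cars.

False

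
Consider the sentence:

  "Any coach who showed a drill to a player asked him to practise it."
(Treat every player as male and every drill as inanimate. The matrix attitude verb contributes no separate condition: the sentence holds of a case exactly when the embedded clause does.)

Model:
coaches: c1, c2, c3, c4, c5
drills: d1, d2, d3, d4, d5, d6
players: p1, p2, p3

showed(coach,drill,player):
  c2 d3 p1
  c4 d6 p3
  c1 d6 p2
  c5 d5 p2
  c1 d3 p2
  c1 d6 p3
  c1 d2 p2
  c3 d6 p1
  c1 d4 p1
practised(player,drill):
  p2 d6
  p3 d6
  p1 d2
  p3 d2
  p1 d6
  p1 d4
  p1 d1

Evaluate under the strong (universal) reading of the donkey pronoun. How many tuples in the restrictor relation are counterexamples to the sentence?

4

"him" takes "a player" as antecedent and "it" takes "a drill"; both are donkey pronouns co-varying with the restrictor.
Strong reading: for every (c,d,p) with showed(c,d,p), practised(p,d).
Restrictor triples: (c1,d2,p2)→practised(p2,d2) ✗  (c1,d3,p2)→practised(p2,d3) ✗  (c1,d4,p1)→practised(p1,d4) ✓  (c1,d6,p2)→practised(p2,d6) ✓  (c1,d6,p3)→practised(p3,d6) ✓  (c2,d3,p1)→practised(p1,d3) ✗  (c3,d6,p1)→practised(p1,d6) ✓  (c4,d6,p3)→practised(p3,d6) ✓  (c5,d5,p2)→practised(p2,d5) ✗
Counterexamples (restrictor triples failing the scope): 4.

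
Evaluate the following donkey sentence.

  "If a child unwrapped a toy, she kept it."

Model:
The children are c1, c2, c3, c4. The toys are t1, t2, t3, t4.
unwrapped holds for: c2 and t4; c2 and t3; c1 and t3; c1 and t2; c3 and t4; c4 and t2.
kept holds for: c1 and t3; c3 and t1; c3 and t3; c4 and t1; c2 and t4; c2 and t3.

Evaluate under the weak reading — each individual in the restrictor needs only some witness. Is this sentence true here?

False

"it" takes "a toy" as antecedent — a donkey pronoun bound across the clause boundary.
Weak reading: every child c with some unwrapped-toy has at least one unwrapped-toy t such that kept(c,t).
Per child: c1:✓  c2:✓  c3:✗  c4:✗
c3 has no witness among its unwrapped-toys.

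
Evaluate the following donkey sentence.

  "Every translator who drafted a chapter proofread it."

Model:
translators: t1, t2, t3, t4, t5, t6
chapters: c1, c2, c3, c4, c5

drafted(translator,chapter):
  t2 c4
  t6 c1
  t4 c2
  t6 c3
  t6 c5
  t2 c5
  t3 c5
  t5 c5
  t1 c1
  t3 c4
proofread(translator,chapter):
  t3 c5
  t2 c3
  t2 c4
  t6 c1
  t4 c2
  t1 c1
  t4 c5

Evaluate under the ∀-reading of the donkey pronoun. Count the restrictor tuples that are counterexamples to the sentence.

"it" takes "a chapter" as antecedent — a donkey pronoun bound across the clause boundary.
Strong reading: for every (t,c) with drafted(t,c), proofread(t,c).
Restrictor pairs: (t1,c1) ✓  (t2,c4) ✓  (t2,c5) ✗  (t3,c4) ✗  (t3,c5) ✓  (t4,c2) ✓  (t5,c5) ✗  (t6,c1) ✓  (t6,c3) ✗  (t6,c5) ✗
Counterexamples (restrictor pairs failing the scope): 5.

5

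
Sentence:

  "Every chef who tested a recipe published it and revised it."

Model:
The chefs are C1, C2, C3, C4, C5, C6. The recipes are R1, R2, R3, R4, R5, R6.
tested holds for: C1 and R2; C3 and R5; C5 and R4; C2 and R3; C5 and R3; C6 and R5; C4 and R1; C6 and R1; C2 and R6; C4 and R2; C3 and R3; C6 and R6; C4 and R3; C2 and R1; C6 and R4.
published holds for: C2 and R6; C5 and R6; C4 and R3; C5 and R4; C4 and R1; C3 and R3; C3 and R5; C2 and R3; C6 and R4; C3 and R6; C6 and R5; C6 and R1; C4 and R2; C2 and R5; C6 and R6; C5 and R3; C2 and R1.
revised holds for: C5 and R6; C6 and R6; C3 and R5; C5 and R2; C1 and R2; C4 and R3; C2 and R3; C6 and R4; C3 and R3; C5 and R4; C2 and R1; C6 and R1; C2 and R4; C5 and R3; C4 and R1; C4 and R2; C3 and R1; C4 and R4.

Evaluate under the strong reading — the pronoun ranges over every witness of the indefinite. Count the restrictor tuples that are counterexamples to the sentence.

"it" takes "a recipe" as antecedent — a donkey pronoun bound across the clause boundary.
Strong reading: for every (c,r) with tested(c,r), published(c,r) ∧ revised(c,r).
Restrictor pairs: (C1,R2) ✗  (C2,R1) ✓  (C2,R3) ✓  (C2,R6) ✗  (C3,R3) ✓  (C3,R5) ✓  (C4,R1) ✓  (C4,R2) ✓  (C4,R3) ✓  (C5,R3) ✓  (C5,R4) ✓  (C6,R1) ✓  (C6,R4) ✓  (C6,R5) ✗  (C6,R6) ✓
Counterexamples (restrictor pairs failing the scope): 3.

3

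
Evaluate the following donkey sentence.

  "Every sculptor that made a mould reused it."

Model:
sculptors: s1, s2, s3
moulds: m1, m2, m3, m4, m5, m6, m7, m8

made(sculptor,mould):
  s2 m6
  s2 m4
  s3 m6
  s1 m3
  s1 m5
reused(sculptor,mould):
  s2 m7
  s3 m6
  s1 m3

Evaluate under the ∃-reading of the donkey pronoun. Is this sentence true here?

"it" takes "a mould" as antecedent — a donkey pronoun bound across the clause boundary.
Weak reading: every sculptor s with some made-mould has at least one made-mould m such that reused(s,m).
Per sculptor: s1:✓  s2:✗  s3:✓
s2 has no witness among its made-moulds.

False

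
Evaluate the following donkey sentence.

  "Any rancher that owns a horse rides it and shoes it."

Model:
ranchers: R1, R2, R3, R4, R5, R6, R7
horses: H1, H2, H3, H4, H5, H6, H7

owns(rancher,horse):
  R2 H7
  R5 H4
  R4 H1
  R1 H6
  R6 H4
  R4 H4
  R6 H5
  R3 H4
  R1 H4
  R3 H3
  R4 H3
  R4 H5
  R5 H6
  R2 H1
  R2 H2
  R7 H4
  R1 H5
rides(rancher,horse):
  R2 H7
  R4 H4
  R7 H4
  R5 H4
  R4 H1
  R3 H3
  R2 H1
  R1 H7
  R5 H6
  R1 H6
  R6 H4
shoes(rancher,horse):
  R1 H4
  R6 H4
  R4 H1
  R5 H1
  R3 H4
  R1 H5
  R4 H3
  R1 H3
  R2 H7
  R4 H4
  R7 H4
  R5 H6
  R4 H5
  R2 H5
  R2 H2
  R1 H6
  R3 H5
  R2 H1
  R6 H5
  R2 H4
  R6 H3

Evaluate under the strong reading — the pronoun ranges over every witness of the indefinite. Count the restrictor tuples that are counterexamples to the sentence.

"it" takes "a horse" as antecedent — a donkey pronoun bound across the clause boundary.
Strong reading: for every (r,h) with owns(r,h), rides(r,h) ∧ shoes(r,h).
Restrictor pairs: (R1,H4) ✗  (R1,H5) ✗  (R1,H6) ✓  (R2,H1) ✓  (R2,H2) ✗  (R2,H7) ✓  (R3,H3) ✗  (R3,H4) ✗  (R4,H1) ✓  (R4,H3) ✗  (R4,H4) ✓  (R4,H5) ✗  (R5,H4) ✗  (R5,H6) ✓  (R6,H4) ✓  (R6,H5) ✗  (R7,H4) ✓
Counterexamples (restrictor pairs failing the scope): 9.

9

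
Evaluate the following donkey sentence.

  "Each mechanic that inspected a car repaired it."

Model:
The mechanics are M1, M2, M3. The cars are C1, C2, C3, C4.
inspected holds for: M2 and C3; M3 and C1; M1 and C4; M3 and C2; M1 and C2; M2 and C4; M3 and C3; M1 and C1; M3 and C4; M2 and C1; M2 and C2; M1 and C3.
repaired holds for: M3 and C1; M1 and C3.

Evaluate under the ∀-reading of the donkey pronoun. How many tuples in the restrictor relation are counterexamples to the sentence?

"it" takes "a car" as antecedent — a donkey pronoun bound across the clause boundary.
Strong reading: for every (m,c) with inspected(m,c), repaired(m,c).
Restrictor pairs: (M1,C1) ✗  (M1,C2) ✗  (M1,C3) ✓  (M1,C4) ✗  (M2,C1) ✗  (M2,C2) ✗  (M2,C3) ✗  (M2,C4) ✗  (M3,C1) ✓  (M3,C2) ✗  (M3,C3) ✗  (M3,C4) ✗
Counterexamples (restrictor pairs failing the scope): 10.

10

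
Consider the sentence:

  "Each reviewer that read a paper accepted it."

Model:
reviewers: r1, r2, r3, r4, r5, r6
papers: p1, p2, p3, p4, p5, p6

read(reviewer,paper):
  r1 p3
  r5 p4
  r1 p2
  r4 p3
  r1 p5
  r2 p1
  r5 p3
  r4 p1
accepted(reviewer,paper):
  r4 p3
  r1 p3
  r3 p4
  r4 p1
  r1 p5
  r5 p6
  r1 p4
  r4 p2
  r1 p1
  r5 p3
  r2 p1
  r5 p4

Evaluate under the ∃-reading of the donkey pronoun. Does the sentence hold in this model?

True

"it" takes "a paper" as antecedent — a donkey pronoun bound across the clause boundary.
Weak reading: every reviewer r with some read-paper has at least one read-paper p such that accepted(r,p).
Per reviewer: r1:✓  r2:✓  r4:✓  r5:✓
Every reviewer in the restrictor has a witness.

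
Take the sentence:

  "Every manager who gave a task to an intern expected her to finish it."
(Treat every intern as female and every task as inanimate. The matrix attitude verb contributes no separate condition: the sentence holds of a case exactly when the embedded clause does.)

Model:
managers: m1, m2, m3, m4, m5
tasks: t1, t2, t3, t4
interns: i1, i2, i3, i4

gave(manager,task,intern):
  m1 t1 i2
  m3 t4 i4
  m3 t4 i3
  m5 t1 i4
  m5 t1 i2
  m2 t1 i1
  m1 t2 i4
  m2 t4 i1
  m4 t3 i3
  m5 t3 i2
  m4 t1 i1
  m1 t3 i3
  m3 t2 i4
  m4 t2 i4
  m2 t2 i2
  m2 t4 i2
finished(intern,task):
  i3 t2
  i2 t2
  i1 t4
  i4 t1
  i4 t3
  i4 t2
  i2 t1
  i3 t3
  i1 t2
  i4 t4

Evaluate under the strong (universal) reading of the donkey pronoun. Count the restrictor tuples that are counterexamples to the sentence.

5

"her" takes "an intern" as antecedent and "it" takes "a task"; both are donkey pronouns co-varying with the restrictor.
Strong reading: for every (m,t,i) with gave(m,t,i), finished(i,t).
Restrictor triples: (m1,t1,i2)→finished(i2,t1) ✓  (m1,t2,i4)→finished(i4,t2) ✓  (m1,t3,i3)→finished(i3,t3) ✓  (m2,t1,i1)→finished(i1,t1) ✗  (m2,t2,i2)→finished(i2,t2) ✓  (m2,t4,i1)→finished(i1,t4) ✓  (m2,t4,i2)→finished(i2,t4) ✗  (m3,t2,i4)→finished(i4,t2) ✓  (m3,t4,i3)→finished(i3,t4) ✗  (m3,t4,i4)→finished(i4,t4) ✓  (m4,t1,i1)→finished(i1,t1) ✗  (m4,t2,i4)→finished(i4,t2) ✓  (m4,t3,i3)→finished(i3,t3) ✓  (m5,t1,i2)→finished(i2,t1) ✓  (m5,t1,i4)→finished(i4,t1) ✓  (m5,t3,i2)→finished(i2,t3) ✗
Counterexamples (restrictor triples failing the scope): 5.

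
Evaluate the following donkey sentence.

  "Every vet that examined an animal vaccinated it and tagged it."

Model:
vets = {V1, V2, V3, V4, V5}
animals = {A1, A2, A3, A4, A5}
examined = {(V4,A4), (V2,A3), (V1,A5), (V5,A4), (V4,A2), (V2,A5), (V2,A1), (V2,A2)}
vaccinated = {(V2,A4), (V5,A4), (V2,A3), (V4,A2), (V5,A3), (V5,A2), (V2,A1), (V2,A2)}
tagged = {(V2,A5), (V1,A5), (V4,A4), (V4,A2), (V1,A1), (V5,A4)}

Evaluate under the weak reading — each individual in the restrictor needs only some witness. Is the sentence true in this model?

False

"it" takes "an animal" as antecedent — a donkey pronoun bound across the clause boundary.
Weak reading: every vet v with some examined-animal has at least one examined-animal a such that vaccinated(v,a) ∧ tagged(v,a).
Per vet: V1:✗  V2:✗  V4:✓  V5:✓
V1 has no witness among its examined-animals.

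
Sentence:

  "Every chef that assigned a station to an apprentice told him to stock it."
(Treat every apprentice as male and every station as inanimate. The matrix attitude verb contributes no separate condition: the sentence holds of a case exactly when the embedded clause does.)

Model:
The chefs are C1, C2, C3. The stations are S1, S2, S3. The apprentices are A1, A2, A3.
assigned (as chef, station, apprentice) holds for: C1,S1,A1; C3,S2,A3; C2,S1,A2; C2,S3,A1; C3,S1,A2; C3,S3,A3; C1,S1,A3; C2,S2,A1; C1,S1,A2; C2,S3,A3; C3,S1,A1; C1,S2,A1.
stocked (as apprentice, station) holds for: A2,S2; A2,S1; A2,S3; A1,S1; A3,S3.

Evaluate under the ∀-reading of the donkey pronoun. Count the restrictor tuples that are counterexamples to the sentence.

5

"him" takes "an apprentice" as antecedent and "it" takes "a station"; both are donkey pronouns co-varying with the restrictor.
Strong reading: for every (c,s,a) with assigned(c,s,a), stocked(a,s).
Restrictor triples: (C1,S1,A1)→stocked(A1,S1) ✓  (C1,S1,A2)→stocked(A2,S1) ✓  (C1,S1,A3)→stocked(A3,S1) ✗  (C1,S2,A1)→stocked(A1,S2) ✗  (C2,S1,A2)→stocked(A2,S1) ✓  (C2,S2,A1)→stocked(A1,S2) ✗  (C2,S3,A1)→stocked(A1,S3) ✗  (C2,S3,A3)→stocked(A3,S3) ✓  (C3,S1,A1)→stocked(A1,S1) ✓  (C3,S1,A2)→stocked(A2,S1) ✓  (C3,S2,A3)→stocked(A3,S2) ✗  (C3,S3,A3)→stocked(A3,S3) ✓
Counterexamples (restrictor triples failing the scope): 5.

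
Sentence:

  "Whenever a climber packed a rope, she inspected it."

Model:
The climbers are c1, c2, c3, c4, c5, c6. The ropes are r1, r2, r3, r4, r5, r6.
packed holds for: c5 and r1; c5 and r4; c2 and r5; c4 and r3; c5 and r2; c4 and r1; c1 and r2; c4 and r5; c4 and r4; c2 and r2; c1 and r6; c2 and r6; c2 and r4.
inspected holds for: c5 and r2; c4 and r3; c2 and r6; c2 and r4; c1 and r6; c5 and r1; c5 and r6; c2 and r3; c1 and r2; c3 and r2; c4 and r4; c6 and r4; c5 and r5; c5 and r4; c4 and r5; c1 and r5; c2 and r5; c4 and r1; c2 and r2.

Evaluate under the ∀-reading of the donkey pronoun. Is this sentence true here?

"it" takes "a rope" as antecedent — a donkey pronoun bound across the clause boundary.
Strong reading: for every (c,r) with packed(c,r), inspected(c,r).
Restrictor pairs: (c1,r2) ✓  (c1,r6) ✓  (c2,r2) ✓  (c2,r4) ✓  (c2,r5) ✓  (c2,r6) ✓  (c4,r1) ✓  (c4,r3) ✓  (c4,r4) ✓  (c4,r5) ✓  (c5,r1) ✓  (c5,r2) ✓  (c5,r4) ✓
Every restrictor pair satisfies the scope.

True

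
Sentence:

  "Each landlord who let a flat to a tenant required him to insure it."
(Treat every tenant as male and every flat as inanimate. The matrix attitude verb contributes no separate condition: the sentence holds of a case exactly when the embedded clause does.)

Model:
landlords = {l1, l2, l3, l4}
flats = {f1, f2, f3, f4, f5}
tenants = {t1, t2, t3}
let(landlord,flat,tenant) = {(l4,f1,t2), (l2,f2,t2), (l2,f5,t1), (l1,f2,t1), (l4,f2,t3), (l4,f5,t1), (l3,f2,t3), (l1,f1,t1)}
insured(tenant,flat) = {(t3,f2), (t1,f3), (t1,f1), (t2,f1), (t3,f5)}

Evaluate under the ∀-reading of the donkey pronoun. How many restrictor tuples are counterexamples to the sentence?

4

"him" takes "a tenant" as antecedent and "it" takes "a flat"; both are donkey pronouns co-varying with the restrictor.
Strong reading: for every (l,f,t) with let(l,f,t), insured(t,f).
Restrictor triples: (l1,f1,t1)→insured(t1,f1) ✓  (l1,f2,t1)→insured(t1,f2) ✗  (l2,f2,t2)→insured(t2,f2) ✗  (l2,f5,t1)→insured(t1,f5) ✗  (l3,f2,t3)→insured(t3,f2) ✓  (l4,f1,t2)→insured(t2,f1) ✓  (l4,f2,t3)→insured(t3,f2) ✓  (l4,f5,t1)→insured(t1,f5) ✗
Counterexamples (restrictor triples failing the scope): 4.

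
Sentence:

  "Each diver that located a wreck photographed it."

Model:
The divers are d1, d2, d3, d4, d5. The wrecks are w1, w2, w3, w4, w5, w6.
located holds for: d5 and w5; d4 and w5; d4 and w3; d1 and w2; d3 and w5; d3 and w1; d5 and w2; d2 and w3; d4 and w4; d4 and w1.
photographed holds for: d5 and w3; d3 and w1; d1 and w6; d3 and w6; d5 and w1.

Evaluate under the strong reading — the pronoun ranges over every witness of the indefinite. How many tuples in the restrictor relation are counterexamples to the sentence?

"it" takes "a wreck" as antecedent — a donkey pronoun bound across the clause boundary.
Strong reading: for every (d,w) with located(d,w), photographed(d,w).
Restrictor pairs: (d1,w2) ✗  (d2,w3) ✗  (d3,w1) ✓  (d3,w5) ✗  (d4,w1) ✗  (d4,w3) ✗  (d4,w4) ✗  (d4,w5) ✗  (d5,w2) ✗  (d5,w5) ✗
Counterexamples (restrictor pairs failing the scope): 9.

9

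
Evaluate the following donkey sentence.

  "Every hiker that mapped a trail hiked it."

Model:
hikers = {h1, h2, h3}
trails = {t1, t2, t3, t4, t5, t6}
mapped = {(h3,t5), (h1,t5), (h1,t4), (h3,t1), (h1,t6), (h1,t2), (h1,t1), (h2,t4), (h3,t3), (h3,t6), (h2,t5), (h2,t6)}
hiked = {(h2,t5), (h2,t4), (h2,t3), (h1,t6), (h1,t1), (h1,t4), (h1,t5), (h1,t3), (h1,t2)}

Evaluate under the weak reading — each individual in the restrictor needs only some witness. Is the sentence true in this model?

"it" takes "a trail" as antecedent — a donkey pronoun bound across the clause boundary.
Weak reading: every hiker h with some mapped-trail has at least one mapped-trail t such that hiked(h,t).
Per hiker: h1:✓  h2:✓  h3:✗
h3 has no witness among its mapped-trails.

False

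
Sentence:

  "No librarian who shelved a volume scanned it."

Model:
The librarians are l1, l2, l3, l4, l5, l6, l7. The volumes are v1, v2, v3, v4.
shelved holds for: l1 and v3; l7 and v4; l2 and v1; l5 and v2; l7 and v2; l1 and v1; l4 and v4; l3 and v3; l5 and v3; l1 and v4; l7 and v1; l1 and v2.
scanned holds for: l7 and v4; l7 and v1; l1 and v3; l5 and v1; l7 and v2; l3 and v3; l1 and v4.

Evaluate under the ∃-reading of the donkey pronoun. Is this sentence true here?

False

"it" takes "a volume" as antecedent — a donkey pronoun bound across the clause boundary.
Truth condition: for no (l,v) with shelved(l,v) does scanned(l,v) hold.
Restrictor pairs — does the scope hold? (l1,v1):fails  (l1,v2):fails  (l1,v3):holds  (l1,v4):holds  (l2,v1):fails  (l3,v3):holds  (l4,v4):fails  (l5,v2):fails  (l5,v3):fails  (l7,v1):holds  (l7,v2):holds  (l7,v4):holds
Scope holds for 6 pair(s), so the sentence is false.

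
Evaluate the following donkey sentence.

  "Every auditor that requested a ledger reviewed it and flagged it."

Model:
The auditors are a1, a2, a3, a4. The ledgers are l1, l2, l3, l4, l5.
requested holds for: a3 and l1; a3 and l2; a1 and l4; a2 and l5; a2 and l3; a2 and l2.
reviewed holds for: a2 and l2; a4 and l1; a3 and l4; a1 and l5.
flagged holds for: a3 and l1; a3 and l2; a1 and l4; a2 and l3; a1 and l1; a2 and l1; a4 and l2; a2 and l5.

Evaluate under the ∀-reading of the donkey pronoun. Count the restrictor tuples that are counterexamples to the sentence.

"it" takes "a ledger" as antecedent — a donkey pronoun bound across the clause boundary.
Strong reading: for every (a,l) with requested(a,l), reviewed(a,l) ∧ flagged(a,l).
Restrictor pairs: (a1,l4) ✗  (a2,l2) ✗  (a2,l3) ✗  (a2,l5) ✗  (a3,l1) ✗  (a3,l2) ✗
Counterexamples (restrictor pairs failing the scope): 6.

6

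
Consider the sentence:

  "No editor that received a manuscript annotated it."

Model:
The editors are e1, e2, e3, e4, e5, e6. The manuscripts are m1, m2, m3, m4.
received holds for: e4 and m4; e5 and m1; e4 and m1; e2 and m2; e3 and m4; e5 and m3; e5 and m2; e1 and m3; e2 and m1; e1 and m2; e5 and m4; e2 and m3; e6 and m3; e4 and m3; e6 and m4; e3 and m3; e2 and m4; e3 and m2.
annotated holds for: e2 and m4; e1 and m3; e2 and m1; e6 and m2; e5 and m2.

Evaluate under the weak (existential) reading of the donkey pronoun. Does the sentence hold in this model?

"it" takes "a manuscript" as antecedent — a donkey pronoun bound across the clause boundary.
Truth condition: for no (e,m) with received(e,m) does annotated(e,m) hold.
Restrictor pairs — does the scope hold? (e1,m2):fails  (e1,m3):holds  (e2,m1):holds  (e2,m2):fails  (e2,m3):fails  (e2,m4):holds  (e3,m2):fails  (e3,m3):fails  (e3,m4):fails  (e4,m1):fails  (e4,m3):fails  (e4,m4):fails  (e5,m1):fails  (e5,m2):holds  (e5,m3):fails  (e5,m4):fails  (e6,m3):fails  (e6,m4):fails
Scope holds for 4 pair(s), so the sentence is false.

False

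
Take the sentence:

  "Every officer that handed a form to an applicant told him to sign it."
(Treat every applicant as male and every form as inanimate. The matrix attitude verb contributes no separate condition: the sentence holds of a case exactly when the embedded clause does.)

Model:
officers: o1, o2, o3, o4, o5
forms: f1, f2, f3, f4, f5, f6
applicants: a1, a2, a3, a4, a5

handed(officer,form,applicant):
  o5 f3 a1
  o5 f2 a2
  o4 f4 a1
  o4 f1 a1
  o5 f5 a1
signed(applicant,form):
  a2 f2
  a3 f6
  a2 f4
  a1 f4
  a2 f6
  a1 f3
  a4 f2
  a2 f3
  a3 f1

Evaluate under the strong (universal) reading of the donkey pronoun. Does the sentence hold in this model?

"him" takes "an applicant" as antecedent and "it" takes "a form"; both are donkey pronouns co-varying with the restrictor.
Strong reading: for every (o,f,a) with handed(o,f,a), signed(a,f).
Restrictor triples: (o4,f1,a1)→signed(a1,f1) ✗  (o4,f4,a1)→signed(a1,f4) ✓  (o5,f2,a2)→signed(a2,f2) ✓  (o5,f3,a1)→signed(a1,f3) ✓  (o5,f5,a1)→signed(a1,f5) ✗
Counterexample: (o4,f1,a1) — signed(a1,f1) does not hold.

False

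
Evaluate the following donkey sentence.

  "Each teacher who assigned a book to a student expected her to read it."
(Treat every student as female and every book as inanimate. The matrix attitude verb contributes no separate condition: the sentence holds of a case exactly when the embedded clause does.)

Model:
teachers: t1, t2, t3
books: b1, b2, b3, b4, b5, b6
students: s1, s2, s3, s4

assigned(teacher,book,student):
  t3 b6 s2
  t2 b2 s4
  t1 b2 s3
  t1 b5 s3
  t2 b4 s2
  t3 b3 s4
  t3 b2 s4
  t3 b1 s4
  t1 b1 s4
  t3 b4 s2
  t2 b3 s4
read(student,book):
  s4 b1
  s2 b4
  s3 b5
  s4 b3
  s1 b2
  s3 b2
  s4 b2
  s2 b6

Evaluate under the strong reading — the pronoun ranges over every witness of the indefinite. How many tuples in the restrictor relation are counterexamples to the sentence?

"her" takes "a student" as antecedent and "it" takes "a book"; both are donkey pronouns co-varying with the restrictor.
Strong reading: for every (t,b,s) with assigned(t,b,s), read(s,b).
Restrictor triples: (t1,b1,s4)→read(s4,b1) ✓  (t1,b2,s3)→read(s3,b2) ✓  (t1,b5,s3)→read(s3,b5) ✓  (t2,b2,s4)→read(s4,b2) ✓  (t2,b3,s4)→read(s4,b3) ✓  (t2,b4,s2)→read(s2,b4) ✓  (t3,b1,s4)→read(s4,b1) ✓  (t3,b2,s4)→read(s4,b2) ✓  (t3,b3,s4)→read(s4,b3) ✓  (t3,b4,s2)→read(s2,b4) ✓  (t3,b6,s2)→read(s2,b6) ✓
Counterexamples (restrictor triples failing the scope): 0.

0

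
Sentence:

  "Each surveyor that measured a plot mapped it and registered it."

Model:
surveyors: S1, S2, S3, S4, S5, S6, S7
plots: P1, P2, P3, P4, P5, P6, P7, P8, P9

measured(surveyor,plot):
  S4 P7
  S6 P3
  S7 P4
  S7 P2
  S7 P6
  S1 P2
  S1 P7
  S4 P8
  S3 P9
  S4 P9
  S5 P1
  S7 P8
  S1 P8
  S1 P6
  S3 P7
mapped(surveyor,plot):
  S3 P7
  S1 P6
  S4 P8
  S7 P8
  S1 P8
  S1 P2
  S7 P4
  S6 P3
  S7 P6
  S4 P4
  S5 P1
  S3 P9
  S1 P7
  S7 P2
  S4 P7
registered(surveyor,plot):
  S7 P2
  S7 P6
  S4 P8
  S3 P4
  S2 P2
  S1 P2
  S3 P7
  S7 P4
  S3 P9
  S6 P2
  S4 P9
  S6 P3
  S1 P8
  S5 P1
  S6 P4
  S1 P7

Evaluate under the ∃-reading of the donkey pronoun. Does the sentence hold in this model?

True

"it" takes "a plot" as antecedent — a donkey pronoun bound across the clause boundary.
Weak reading: every surveyor s with some measured-plot has at least one measured-plot p such that mapped(s,p) ∧ registered(s,p).
Per surveyor: S1:✓  S3:✓  S4:✓  S5:✓  S6:✓  S7:✓
Every surveyor in the restrictor has a witness.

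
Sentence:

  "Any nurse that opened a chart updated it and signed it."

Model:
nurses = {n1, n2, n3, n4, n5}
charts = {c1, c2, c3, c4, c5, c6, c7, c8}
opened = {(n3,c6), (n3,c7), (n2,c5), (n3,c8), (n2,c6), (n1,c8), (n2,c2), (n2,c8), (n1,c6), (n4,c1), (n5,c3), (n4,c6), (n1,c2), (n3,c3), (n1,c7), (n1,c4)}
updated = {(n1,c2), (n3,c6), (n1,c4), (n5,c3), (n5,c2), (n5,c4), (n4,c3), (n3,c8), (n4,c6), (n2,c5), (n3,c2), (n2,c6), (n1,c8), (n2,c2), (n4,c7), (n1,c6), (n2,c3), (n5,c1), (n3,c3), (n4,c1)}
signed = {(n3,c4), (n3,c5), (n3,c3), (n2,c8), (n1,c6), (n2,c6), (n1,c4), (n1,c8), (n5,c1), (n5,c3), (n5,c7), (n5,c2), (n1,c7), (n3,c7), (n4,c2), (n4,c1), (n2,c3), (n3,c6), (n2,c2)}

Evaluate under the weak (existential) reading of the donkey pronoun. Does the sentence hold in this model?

"it" takes "a chart" as antecedent — a donkey pronoun bound across the clause boundary.
Weak reading: every nurse n with some opened-chart has at least one opened-chart c such that updated(n,c) ∧ signed(n,c).
Per nurse: n1:✓  n2:✓  n3:✓  n4:✓  n5:✓
Every nurse in the restrictor has a witness.

True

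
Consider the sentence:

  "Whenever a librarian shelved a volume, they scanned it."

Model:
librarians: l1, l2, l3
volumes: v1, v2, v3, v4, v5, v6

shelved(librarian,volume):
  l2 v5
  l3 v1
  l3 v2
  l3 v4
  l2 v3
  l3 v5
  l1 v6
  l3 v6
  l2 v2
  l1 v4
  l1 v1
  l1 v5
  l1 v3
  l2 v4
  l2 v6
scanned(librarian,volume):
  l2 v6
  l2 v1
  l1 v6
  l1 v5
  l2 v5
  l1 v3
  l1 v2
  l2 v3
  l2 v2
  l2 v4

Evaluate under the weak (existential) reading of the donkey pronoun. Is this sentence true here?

"it" takes "a volume" as antecedent — a donkey pronoun bound across the clause boundary.
Weak reading: every librarian l with some shelved-volume has at least one shelved-volume v such that scanned(l,v).
Per librarian: l1:✓  l2:✓  l3:✗
l3 has no witness among its shelved-volumes.

False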